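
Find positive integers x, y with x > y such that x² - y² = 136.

Factor: x² - y² = (x+y)(x-y) = 136.
We need two factors of 136 with the same parity.
Use x+y = 68 and x-y = 2 (product 68·2 = 136).
Adding: 2x = 70, so x = 35.
Subtracting: 2y = 66, so y = 33.
Check: 35² - 33² = 1225 - 1089 = 136 ✓

x = 35, y = 33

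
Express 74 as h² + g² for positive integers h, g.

We need to find integers h, g > 0 such that h² + g² = 74.
Trying h = 5: g² = 74 - 5² = 74 - 25 = 49
g = 7
Check: 5² + 7² = 25 + 49 = 74 ✓

74 = 5² + 7²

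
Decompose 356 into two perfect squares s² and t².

We need to find integers s, t > 0 such that s² + t² = 356.
Trying s = 10: t² = 356 - 10² = 356 - 100 = 256
t = 16
Check: 10² + 16² = 100 + 256 = 356 ✓

356 = 10² + 16²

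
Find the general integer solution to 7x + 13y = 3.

Step 1: Compute gcd(7, 13) = 1.
Since 1 divides 3, solutions exist.

Step 2: Find a particular solution using extended Euclidean algorithm.
We get x₀ = 6, y₀ = -3.
Check: 7*6 + 13*-3 = 3 = 3 ✓

Step 3: Write the general solution.
x = 6 + (13/1)t = 6 + 13t
y = -3 - (7/1)t = -3 - 7t
for any integer t.

x = 6 + 13t, y = -3 - 7t for integer t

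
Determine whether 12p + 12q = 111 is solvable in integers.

Step 1: Compute gcd(12, 12).
gcd(12, 12) = 12

Step 2: Check divisibility.
Does 12 divide 111? 111 = 12 x 9 + 3, so no.

By the theorem on linear Diophantine equations, 12p + 12q = 111 has integer solutions if and only if gcd(12, 12) divides 111. Since 12 does not divide 111, no solutions exist.

No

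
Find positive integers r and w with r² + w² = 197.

We need to find integers r, w > 0 such that r² + w² = 197.
Trying r = 1: w² = 197 - 1² = 197 - 1 = 196
w = 14
Check: 1² + 14² = 1 + 196 = 197 ✓

197 = 1² + 14²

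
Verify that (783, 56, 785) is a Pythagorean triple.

Compute a² + b² = 783² + 56² = 613089 + 3136 = 616225
Compute c² = 785² = 616225
Since 616225 = 616225, confirmed.

Yes, it is a Pythagorean triple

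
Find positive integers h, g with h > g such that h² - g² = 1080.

Factor: h² - g² = (h+g)(h-g) = 1080.
We need two factors of 1080 with the same parity.
Use h+g = 540 and h-g = 2 (product 540·2 = 1080).
Adding: 2h = 542, so h = 271.
Subtracting: 2g = 538, so g = 269.
Check: 271² - 269² = 73441 - 72361 = 1080 ✓

h = 271, g = 269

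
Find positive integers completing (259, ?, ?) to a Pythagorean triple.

We need the other leg and hypotenuse such that 259² + x² = c².
Take x = 4788, c = 4795: 259² + 4788² = 67081 + 22924944 = 22992025 = 4795² ✓
Triple: (259, 4788, 4795)

(259, 4788, 4795)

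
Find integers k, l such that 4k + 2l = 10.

Step 1: Check solvability.
gcd(4, 2) = 2
Since 2 divides 10, solutions exist.

Step 2: Apply extended Euclidean algorithm to find gcd.
We find integers such that 4*x0 + 2*y0 = 2

Step 3: Scale the particular solution.
Multiply by 10/2 = 5:
k = 0, l = 5

Step 4: Verify.
4*(0) + 2*(5) = 10 = 10 ✓

k = 0, l = 5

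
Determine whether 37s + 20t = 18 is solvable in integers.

Step 1: Compute gcd(37, 20).
gcd(37, 20) = 1

Step 2: Check divisibility.
Does 1 divide 18? 18 = 1 x 18, so yes.

By the theorem on linear Diophantine equations, 37s + 20t = 18 has integer solutions if and only if gcd(37, 20) divides 18. Since 1 | 18, solutions exist.

Yes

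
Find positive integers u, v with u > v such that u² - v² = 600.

Factor: u² - v² = (u+v)(u-v) = 600.
We need two factors of 600 with the same parity.
Use u+v = 300 and u-v = 2 (product 300·2 = 600).
Adding: 2u = 302, so u = 151.
Subtracting: 2v = 298, so v = 149.
Check: 151² - 149² = 22801 - 22201 = 600 ✓

u = 151, v = 149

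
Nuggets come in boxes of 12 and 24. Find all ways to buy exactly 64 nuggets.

We need non-negative integers (x, y) with 12x + 24y = 64.
For each x in 0..5, check if 64 - 12x is a non-negative multiple of 24.
No x yields an integer y ≥ 0.

No solution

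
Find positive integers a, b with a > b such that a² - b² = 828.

Factor: a² - b² = (a+b)(a-b) = 828.
We need two factors of 828 with the same parity.
Use a+b = 414 and a-b = 2 (product 414·2 = 828).
Adding: 2a = 416, so a = 208.
Subtracting: 2b = 412, so b = 206.
Check: 208² - 206² = 43264 - 42436 = 828 ✓

a = 208, b = 206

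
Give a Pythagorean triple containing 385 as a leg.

We need the other leg and hypotenuse such that 385² + x² = c².
Take x = 552, c = 673: 385² + 552² = 148225 + 304704 = 452929 = 673² ✓
Triple: (385, 552, 673)

(385, 552, 673)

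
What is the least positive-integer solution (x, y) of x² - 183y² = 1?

We seek the smallest positive integers (x, y) with x² - 183y² = 1, i.e., x² = 183y² + 1.
Try successive y values:
y = 1: x² = 183·1² + 1 = 184, not a perfect square
y = 2: x² = 183·2² + 1 = 733, not a perfect square
y = 3: x² = 183·3² + 1 = 1648, not a perfect square
... continuing the search (or via continued fractions) ...
y = 36: x² = 183·36² + 1 = 237169, x = 487 ✓

Verify: 487² - 183·36² = 237169 - 237168 = 1 ✓

x = 487, y = 36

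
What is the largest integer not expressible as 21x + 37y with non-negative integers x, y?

For two coprime denominations a and b, the Frobenius number (largest value not representable as a non-negative combination) is ab - a - b.
Here gcd(21, 37) = 1, so they are coprime.
F(21, 37) = 21·37 - 21 - 37 = 777 - 58 = 719

719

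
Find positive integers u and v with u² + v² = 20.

We need to find integers u, v > 0 such that u² + v² = 20.
Trying u = 2: v² = 20 - 2² = 20 - 4 = 16
v = 4
Check: 2² + 4² = 4 + 16 = 20 ✓

20 = 2² + 4²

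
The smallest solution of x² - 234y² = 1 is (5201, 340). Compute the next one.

Solutions to x² - Dy² = 1 are generated by powers of (x₀ + y₀√D).
The next solution satisfies x₁ + y₁√234 = (x₀ + y₀√234)², giving:
x₁ = x₀² + 234y₀² = 5201² + 234·340² = 27050401 + 27050400 = 54100801
y₁ = 2x₀y₀ = 2·5201·340 = 3536680

Verify: 54100801² - 234·3536680² = 2926896668841601 - 2926896668841600 = 1 ✓

x = 54100801, y = 3536680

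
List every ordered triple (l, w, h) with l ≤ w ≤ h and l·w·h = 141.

Iterate l from 1 to ⌊141^(1/3)⌋. For each l dividing 141, iterate w ≥ l with w dividing 141/l, and set h = 141/(l·w).
Triples found (2): (1×1×141), (1×3×47)

(1×1×141), (1×3×47)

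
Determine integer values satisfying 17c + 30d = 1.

Step 1: Check solvability.
gcd(17, 30) = 1
Since 1 divides 1, solutions exist.

Step 2: Apply extended Euclidean algorithm to find gcd.
We find integers such that 17*x0 + 30*y0 = 1

Step 3: Scale the particular solution.
Multiply by 1/1 = 1:
c = -7, d = 4

Step 4: Verify.
17*(-7) + 30*(4) = 1 = 1 ✓

c = -7, d = 4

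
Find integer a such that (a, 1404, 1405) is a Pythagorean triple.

a² = c² - b² = 1405² - 1404² = 1974025 - 1971216 = 2809
a = sqrt(2809) = 53

53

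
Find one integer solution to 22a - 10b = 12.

Step 1: Check solvability.
gcd(22, 10) = 2
Since 2 divides 12, solutions exist.

Step 2: Apply extended Euclidean algorithm to find gcd.
We find integers such that 22*x0 + 10*y0 = 2

Step 3: Scale the particular solution.
Multiply by 12/2 = 6:
a = 6, b = 12

Step 4: Verify.
22*(6) - 10*(12) = 12 = 12 ✓

a = 6, b = 12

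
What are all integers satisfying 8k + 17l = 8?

Step 1: Compute gcd(8, 17) = 1.
Since 1 divides 8, solutions exist.

Step 2: Find a particular solution using extended Euclidean algorithm.
We get k₀ = -16, l₀ = 8.
Check: 8*-16 + 17*8 = 8 = 8 ✓

Step 3: Write the general solution.
k = -16 + (17/1)t = -16 + 17t
l = 8 - (8/1)t = 8 - 8t
for any integer t.

k = -16 + 17t, l = 8 - 8t for integer t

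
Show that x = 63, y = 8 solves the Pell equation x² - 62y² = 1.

Compute x² = 63² = 3969
Compute 62y² = 62·8² = 62·64 = 3968
x² - 62y² = 3969 - 3968 = 1
Since this equals 1, (63, 8) is a solution.

Yes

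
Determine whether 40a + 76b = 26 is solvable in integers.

Step 1: Compute gcd(40, 76).
gcd(40, 76) = 4

Step 2: Check divisibility.
Does 4 divide 26? 26 = 4 x 6 + 2, so no.

By the theorem on linear Diophantine equations, 40a + 76b = 26 has integer solutions if and only if gcd(40, 76) divides 26. Since 4 does not divide 26, no solutions exist.

No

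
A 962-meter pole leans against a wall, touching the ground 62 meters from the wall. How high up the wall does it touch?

The ladder, wall, and ground form a right triangle with hypotenuse 962 and one leg 62.
By the Pythagorean theorem: h² = 962² - 62² = 925444 - 3844 = 921600
h = √921600 = 960 meters

960 meters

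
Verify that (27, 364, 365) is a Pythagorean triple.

Compute a² + b² = 27² + 364² = 729 + 132496 = 133225
Compute c² = 365² = 133225
Since 133225 = 133225, confirmed.

Yes, it is a Pythagorean triple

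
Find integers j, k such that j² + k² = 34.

We need to find integers j, k > 0 such that j² + k² = 34.
Trying j = 3: k² = 34 - 3² = 34 - 9 = 25
k = 5
Check: 3² + 5² = 9 + 25 = 34 ✓

34 = 3² + 5²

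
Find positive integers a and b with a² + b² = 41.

We need to find integers a, b > 0 such that a² + b² = 41.
Trying a = 4: b² = 41 - 4² = 41 - 16 = 25
b = 5
Check: 4² + 5² = 16 + 25 = 41 ✓

41 = 4² + 5²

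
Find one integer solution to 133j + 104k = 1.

Step 1: Check solvability.
gcd(133, 104) = 1
Since 1 divides 1, solutions exist.

Step 2: Apply extended Euclidean algorithm to find gcd.
We find integers such that 133*x0 + 104*y0 = 1

Step 3: Scale the particular solution.
Multiply by 1/1 = 1:
j = -43, k = 55

Step 4: Verify.
133*(-43) + 104*(55) = 1 = 1 ✓

j = -43, k = 55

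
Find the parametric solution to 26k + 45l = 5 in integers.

Step 1: Compute gcd(26, 45) = 1.
Since 1 divides 5, solutions exist.

Step 2: Find a particular solution using extended Euclidean algorithm.
We get k₀ = -95, l₀ = 55.
Check: 26*-95 + 45*55 = 5 = 5 ✓

Step 3: Write the general solution.
k = -95 + (45/1)t = -95 + 45t
l = 55 - (26/1)t = 55 - 26t
for any integer t.

k = -95 + 45t, l = 55 - 26t for integer t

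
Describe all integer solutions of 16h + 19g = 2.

Step 1: Compute gcd(16, 19) = 1.
Since 1 divides 2, solutions exist.

Step 2: Find a particular solution using extended Euclidean algorithm.
We get h₀ = 12, g₀ = -10.
Check: 16*12 + 19*-10 = 2 = 2 ✓

Step 3: Write the general solution.
h = 12 + (19/1)t = 12 + 19t
g = -10 - (16/1)t = -10 - 16t
for any integer t.

h = 12 + 19t, g = -10 - 16t for integer t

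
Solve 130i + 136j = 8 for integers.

Step 1: Check solvability.
gcd(130, 136) = 2
Since 2 divides 8, solutions exist.

Step 2: Apply extended Euclidean algorithm to find gcd.
We find integers such that 130*x0 + 136*y0 = 2

Step 3: Scale the particular solution.
Multiply by 8/2 = 4:
i = -92, j = 88

Step 4: Verify.
130*(-92) + 136*(88) = 8 = 8 ✓

i = -92, j = 88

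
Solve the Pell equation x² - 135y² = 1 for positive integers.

We seek the smallest positive integers (x, y) with x² - 135y² = 1, i.e., x² = 135y² + 1.
Try successive y values:
y = 1: x² = 135·1² + 1 = 136, not a perfect square
y = 2: x² = 135·2² + 1 = 541, not a perfect square
y = 3: x² = 135·3² + 1 = 1216, not a perfect square
... continuing the search (or via continued fractions) ...
y = 21: x² = 135·21² + 1 = 59536, x = 244 ✓

Verify: 244² - 135·21² = 59536 - 59535 = 1 ✓

x = 244, y = 21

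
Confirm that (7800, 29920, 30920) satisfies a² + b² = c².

Compute a² + b² = 7800² + 29920² = 60840000 + 895206400 = 956046400
Compute c² = 30920² = 956046400
Since 956046400 = 956046400, confirmed.

Yes, it is a Pythagorean triple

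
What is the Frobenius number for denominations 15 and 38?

For two coprime denominations a and b, the Frobenius number (largest value not representable as a non-negative combination) is ab - a - b.
Here gcd(15, 38) = 1, so they are coprime.
F(15, 38) = 15·38 - 15 - 38 = 570 - 53 = 517

517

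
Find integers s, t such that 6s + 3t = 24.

Step 1: Check solvability.
gcd(6, 3) = 3
Since 3 divides 24, solutions exist.

Step 2: Apply extended Euclidean algorithm to find gcd.
We find integers such that 6*x0 + 3*y0 = 3

Step 3: Scale the particular solution.
Multiply by 24/3 = 8:
s = 0, t = 8

Step 4: Verify.
6*(0) + 3*(8) = 24 = 24 ✓

s = 0, t = 8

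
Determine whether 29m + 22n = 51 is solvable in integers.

Step 1: Compute gcd(29, 22).
gcd(29, 22) = 1

Step 2: Check divisibility.
Does 1 divide 51? 51 = 1 x 51, so yes.

By the theorem on linear Diophantine equations, 29m + 22n = 51 has integer solutions if and only if gcd(29, 22) divides 51. Since 1 | 51, solutions exist.

Yes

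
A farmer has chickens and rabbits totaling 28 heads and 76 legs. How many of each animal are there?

Let c = chickens, r = rabbits.
Heads: c + r = 28
Legs: 2c + 4r = 76
From the first equation, c = 28 - r. Substitute:
2(28 - r) + 4r = 76
56 + 2r = 76
r = (76 - 56)/2 = 10
c = 28 - 10 = 18

Chickens: 18, Rabbits: 10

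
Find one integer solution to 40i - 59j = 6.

Step 1: Check solvability.
gcd(40, 59) = 1
Since 1 divides 6, solutions exist.

Step 2: Apply extended Euclidean algorithm to find gcd.
We find integers such that 40*x0 + 59*y0 = 1

Step 3: Scale the particular solution.
Multiply by 6/1 = 6:
i = -168, j = -114

Step 4: Verify.
40*(-168) - 59*(-114) = 6 = 6 ✓

i = -168, j = -114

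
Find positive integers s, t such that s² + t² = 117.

Search for s with 117 - s² a perfect square.
s = 6: 117 - 6² = 117 - 36 = 81 = 9² ✓
So s = 6, t = 9.

s = 6, t = 9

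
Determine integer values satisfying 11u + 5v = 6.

Step 1: Check solvability.
gcd(11, 5) = 1
Since 1 divides 6, solutions exist.

Step 2: Apply extended Euclidean algorithm to find gcd.
We find integers such that 11*x0 + 5*y0 = 1

Step 3: Scale the particular solution.
Multiply by 6/1 = 6:
u = 6, v = -12

Step 4: Verify.
11*(6) + 5*(-12) = 6 = 6 ✓

u = 6, v = -12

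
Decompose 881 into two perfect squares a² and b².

We need to find integers a, b > 0 such that a² + b² = 881.
Trying a = 16: b² = 881 - 16² = 881 - 256 = 625
b = 25
Check: 16² + 25² = 256 + 625 = 881 ✓

881 = 16² + 25²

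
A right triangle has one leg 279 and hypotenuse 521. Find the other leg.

b² = c² - a² = 271441 - 77841 = 193600
b = 440

440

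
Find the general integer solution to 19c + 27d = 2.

Step 1: Compute gcd(19, 27) = 1.
Since 1 divides 2, solutions exist.

Step 2: Find a particular solution using extended Euclidean algorithm.
We get c₀ = 20, d₀ = -14.
Check: 19*20 + 27*-14 = 2 = 2 ✓

Step 3: Write the general solution.
c = 20 + (27/1)t = 20 + 27t
d = -14 - (19/1)t = -14 - 19t
for any integer t.

c = 20 + 27t, d = -14 - 19t for integer t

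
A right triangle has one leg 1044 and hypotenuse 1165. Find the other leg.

a² = c² - b² = 1357225 - 1089936 = 267289
a = 517

517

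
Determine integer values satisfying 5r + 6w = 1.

Step 1: Check solvability.
gcd(5, 6) = 1
Since 1 divides 1, solutions exist.

Step 2: Apply extended Euclidean algorithm to find gcd.
We find integers such that 5*x0 + 6*y0 = 1

Step 3: Scale the particular solution.
Multiply by 1/1 = 1:
r = -1, w = 1

Step 4: Verify.
5*(-1) + 6*(1) = 1 = 1 ✓

r = -1, w = 1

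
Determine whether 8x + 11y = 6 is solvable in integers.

Step 1: Compute gcd(8, 11).
gcd(8, 11) = 1

Step 2: Check divisibility.
Does 1 divide 6? 6 = 1 x 6, so yes.

By the theorem on linear Diophantine equations, 8x + 11y = 6 has integer solutions if and only if gcd(8, 11) divides 6. Since 1 | 6, solutions exist.

Yes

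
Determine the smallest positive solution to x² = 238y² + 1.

We seek the smallest positive integers (x, y) with x² - 238y² = 1, i.e., x² = 238y² + 1.
Try successive y values:
y = 1: x² = 238·1² + 1 = 239, not a perfect square
y = 2: x² = 238·2² + 1 = 953, not a perfect square
y = 3: x² = 238·3² + 1 = 2143, not a perfect square
... continuing the search (or via continued fractions) ...
y = 756: x² = 238·756² + 1 = 136025569, x = 11663 ✓

Verify: 11663² - 238·756² = 136025569 - 136025568 = 1 ✓

x = 11663, y = 756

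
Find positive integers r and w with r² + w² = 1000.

We need to find integers r, w > 0 such that r² + w² = 1000.
Trying r = 10: w² = 1000 - 10² = 1000 - 100 = 900
w = 30
Check: 10² + 30² = 100 + 900 = 1000 ✓

1000 = 10² + 30²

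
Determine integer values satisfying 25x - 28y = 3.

Step 1: Check solvability.
gcd(25, 28) = 1
Since 1 divides 3, solutions exist.

Step 2: Apply extended Euclidean algorithm to find gcd.
We find integers such that 25*x0 + 28*y0 = 1

Step 3: Scale the particular solution.
Multiply by 3/1 = 3:
x = 27, y = 24

Step 4: Verify.
25*(27) - 28*(24) = 3 = 3 ✓

x = 27, y = 24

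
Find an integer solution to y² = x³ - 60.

Try small integer x values and check whether x³ - 60 is a perfect square.
x = 4: x³ - 60 = 4³ - 60 = 64 - 60 = 4
Is 4 a perfect square? 2² = 4 ✓
So (x, y) = (4, -2) is a solution.

x = 4, y = -2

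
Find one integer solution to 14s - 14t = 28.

Step 1: Check solvability.
gcd(14, 14) = 14
Since 14 divides 28, solutions exist.

Step 2: Apply extended Euclidean algorithm to find gcd.
We find integers such that 14*x0 + 14*y0 = 14

Step 3: Scale the particular solution.
Multiply by 28/14 = 2:
s = 0, t = -2

Step 4: Verify.
14*(0) - 14*(-2) = 28 = 28 ✓

s = 0, t = -2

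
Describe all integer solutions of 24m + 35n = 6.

Step 1: Compute gcd(24, 35) = 1.
Since 1 divides 6, solutions exist.

Step 2: Find a particular solution using extended Euclidean algorithm.
We get m₀ = -96, n₀ = 66.
Check: 24*-96 + 35*66 = 6 = 6 ✓

Step 3: Write the general solution.
m = -96 + (35/1)t = -96 + 35t
n = 66 - (24/1)t = 66 - 24t
for any integer t.

m = -96 + 35t, n = 66 - 24t for integer t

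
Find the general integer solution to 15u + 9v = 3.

Step 1: Compute gcd(15, 9) = 3.
Since 3 divides 3, solutions exist.

Step 2: Find a particular solution using extended Euclidean algorithm.
We get u₀ = -1, v₀ = 2.
Check: 15*-1 + 9*2 = 3 = 3 ✓

Step 3: Write the general solution.
u = -1 + (9/3)t = -1 + 3t
v = 2 - (15/3)t = 2 - 5t
for any integer t.

u = -1 + 3t, v = 2 - 5t for integer t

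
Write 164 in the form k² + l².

We need to find integers k, l > 0 such that k² + l² = 164.
Trying k = 8: l² = 164 - 8² = 164 - 64 = 100
l = 10
Check: 8² + 10² = 64 + 100 = 164 ✓

164 = 8² + 10²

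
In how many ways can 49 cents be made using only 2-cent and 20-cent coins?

We need non-negative integers (x, y) with 2x + 20y = 49.
For each x from 0 to 24, check if (49 - 2x) is a non-negative multiple of 20.
Solutions (x, y): none
Count: 0

0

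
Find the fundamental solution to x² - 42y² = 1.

We seek the smallest positive integers (x, y) with x² - 42y² = 1, i.e., x² = 42y² + 1.
Try successive y values:
y = 1: x² = 42·1² + 1 = 43, not a perfect square
y = 2: x² = 42·2² + 1 = 169, x = 13 ✓

Verify: 13² - 42·2² = 169 - 168 = 1 ✓

x = 13, y = 2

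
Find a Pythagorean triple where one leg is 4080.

We need the other leg and hypotenuse such that 4080² + x² = c².
Take x = 3375, c = 5295: 4080² + 3375² = 16646400 + 11390625 = 28037025 = 5295² ✓
Triple: (3375, 4080, 5295)

(3375, 4080, 5295)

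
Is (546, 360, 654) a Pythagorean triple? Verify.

Compute a² + b² = 546² + 360² = 298116 + 129600 = 427716
Compute c² = 654² = 427716
Since 427716 = 427716, confirmed.

Yes, it is a Pythagorean triple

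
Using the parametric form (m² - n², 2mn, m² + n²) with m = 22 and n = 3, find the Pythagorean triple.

a = m² - n² = 484 - 9 = 475
b = 2mn = 2·22·3 = 132
c = m² + n² = 484 + 9 = 493
Verify: 475² + 132² = 225625 + 17424 = 243049 = 493² ✓

(475, 132, 493)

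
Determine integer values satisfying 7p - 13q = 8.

Step 1: Check solvability.
gcd(7, 13) = 1
Since 1 divides 8, solutions exist.

Step 2: Apply extended Euclidean algorithm to find gcd.
We find integers such that 7*x0 + 13*y0 = 1

Step 3: Scale the particular solution.
Multiply by 8/1 = 8:
p = 16, q = 8

Step 4: Verify.
7*(16) - 13*(8) = 8 = 8 ✓

p = 16, q = 8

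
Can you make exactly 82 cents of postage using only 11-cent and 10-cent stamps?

We need non-negative x, y with 11x + 10y = 82.
gcd(11, 10) = 1 divides 82, so integer solutions exist.
Search for a non-negative one: x = 2 gives 10y = 82 - 22 = 60, so y = 6.
Check: 11·2 + 10·6 = 82 ✓

Yes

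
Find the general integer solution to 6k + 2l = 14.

Step 1: Compute gcd(6, 2) = 2.
Since 2 divides 14, solutions exist.

Step 2: Find a particular solution using extended Euclidean algorithm.
We get k₀ = 0, l₀ = 7.
Check: 6*0 + 2*7 = 14 = 14 ✓

Step 3: Write the general solution.
k = 0 + (2/2)t = 0 + 1t
l = 7 - (6/2)t = 7 - 3t
for any integer t.

k = 0 + 1t, l = 7 - 3t for integer t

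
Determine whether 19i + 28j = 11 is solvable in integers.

Step 1: Compute gcd(19, 28).
gcd(19, 28) = 1

Step 2: Check divisibility.
Does 1 divide 11? 11 = 1 x 11, so yes.

By the theorem on linear Diophantine equations, 19i + 28j = 11 has integer solutions if and only if gcd(19, 28) divides 11. Since 1 | 11, solutions exist.

Yes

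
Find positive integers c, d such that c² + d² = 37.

Search for c with 37 - c² a perfect square.
c = 1: 37 - 1² = 37 - 1 = 36 = 6² ✓
So c = 1, d = 6.

c = 1, d = 6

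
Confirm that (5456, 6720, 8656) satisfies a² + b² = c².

Compute a² + b² = 5456² + 6720² = 29767936 + 45158400 = 74926336
Compute c² = 8656² = 74926336
Since 74926336 = 74926336, confirmed.

Yes, it is a Pythagorean triple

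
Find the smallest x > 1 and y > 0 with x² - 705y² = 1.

We seek the smallest positive integers (x, y) with x² - 705y² = 1, i.e., x² = 705y² + 1.
Try successive y values:
y = 1: x² = 705·1² + 1 = 706, not a perfect square
y = 2: x² = 705·2² + 1 = 2821, not a perfect square
y = 3: x² = 705·3² + 1 = 6346, not a perfect square
... continuing the search (or via continued fractions) ...
y = 8932: x² = 705·8932² + 1 = 56245339921, x = 237161 ✓

Verify: 237161² - 705·8932² = 56245339921 - 56245339920 = 1 ✓

x = 237161, y = 8932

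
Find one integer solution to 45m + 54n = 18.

Step 1: Check solvability.
gcd(45, 54) = 9
Since 9 divides 18, solutions exist.

Step 2: Apply extended Euclidean algorithm to find gcd.
We find integers such that 45*x0 + 54*y0 = 9

Step 3: Scale the particular solution.
Multiply by 18/9 = 2:
m = -2, n = 2

Step 4: Verify.
45*(-2) + 54*(2) = 18 = 18 ✓

m = -2, n = 2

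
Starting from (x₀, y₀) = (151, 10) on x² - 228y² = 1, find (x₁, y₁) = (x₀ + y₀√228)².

Solutions to x² - Dy² = 1 are generated by powers of (x₀ + y₀√D).
The next solution satisfies x₁ + y₁√228 = (x₀ + y₀√228)², giving:
x₁ = x₀² + 228y₀² = 151² + 228·10² = 22801 + 22800 = 45601
y₁ = 2x₀y₀ = 2·151·10 = 3020

Verify: 45601² - 228·3020² = 2079451201 - 2079451200 = 1 ✓

x = 45601, y = 3020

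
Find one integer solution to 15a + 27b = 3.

Step 1: Check solvability.
gcd(15, 27) = 3
Since 3 divides 3, solutions exist.

Step 2: Apply extended Euclidean algorithm to find gcd.
We find integers such that 15*x0 + 27*y0 = 3

Step 3: Scale the particular solution.
Multiply by 3/3 = 1:
a = 2, b = -1

Step 4: Verify.
15*(2) + 27*(-1) = 3 = 3 ✓

a = 2, b = -1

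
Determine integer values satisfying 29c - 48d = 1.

Step 1: Check solvability.
gcd(29, 48) = 1
Since 1 divides 1, solutions exist.

Step 2: Apply extended Euclidean algorithm to find gcd.
We find integers such that 29*x0 + 48*y0 = 1

Step 3: Scale the particular solution.
Multiply by 1/1 = 1:
c = 5, d = 3

Step 4: Verify.
29*(5) - 48*(3) = 1 = 1 ✓

c = 5, d = 3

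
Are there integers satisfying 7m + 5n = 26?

Step 1: Compute gcd(7, 5).
gcd(7, 5) = 1

Step 2: Check divisibility.
Does 1 divide 26? 26 = 1 x 26, so yes.

By the theorem on linear Diophantine equations, 7m + 5n = 26 has integer solutions if and only if gcd(7, 5) divides 26. Since 1 | 26, solutions exist.

Yes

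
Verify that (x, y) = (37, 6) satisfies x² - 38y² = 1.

Compute x² = 37² = 1369
Compute 38y² = 38·6² = 38·36 = 1368
x² - 38y² = 1369 - 1368 = 1
Since this equals 1, (37, 6) is a solution.

Yes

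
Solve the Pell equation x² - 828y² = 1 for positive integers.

We seek the smallest positive integers (x, y) with x² - 828y² = 1, i.e., x² = 828y² + 1.
Try successive y values:
y = 1: x² = 828·1² + 1 = 829, not a perfect square
y = 2: x² = 828·2² + 1 = 3313, not a perfect square
y = 3: x² = 828·3² + 1 = 7453, not a perfect square
... continuing the search (or via continued fractions) ...
y = 40: x² = 828·40² + 1 = 1324801, x = 1151 ✓

Verify: 1151² - 828·40² = 1324801 - 1324800 = 1 ✓

x = 1151, y = 40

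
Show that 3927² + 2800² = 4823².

Compute a² + b² = 3927² + 2800² = 15421329 + 7840000 = 23261329
Compute c² = 4823² = 23261329
Since 23261329 = 23261329, confirmed.

Yes, it is a Pythagorean triple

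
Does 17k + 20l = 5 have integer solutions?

Step 1: Compute gcd(17, 20).
gcd(17, 20) = 1

Step 2: Check divisibility.
Does 1 divide 5? 5 = 1 x 5, so yes.

By the theorem on linear Diophantine equations, 17k + 20l = 5 has integer solutions if and only if gcd(17, 20) divides 5. Since 1 | 5, solutions exist.

Yes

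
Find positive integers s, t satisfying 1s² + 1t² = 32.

Try small values of s and check whether (32 - 1s²)/1 is a perfect square.
s = 4: 1·4² = 16, so 1t² = 32 - 16 = 16, giving t² = 16, t = 4.
Check: 1·4² + 1·4² = 16 + 16 = 32 ✓

s = 4, t = 4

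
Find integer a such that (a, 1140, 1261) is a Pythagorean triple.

a² = c² - b² = 1261² - 1140² = 1590121 - 1299600 = 290521
a = sqrt(290521) = 539

539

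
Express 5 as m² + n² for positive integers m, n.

We need to find integers m, n > 0 such that m² + n² = 5.
Trying m = 1: n² = 5 - 1² = 5 - 1 = 4
n = 2
Check: 1² + 2² = 1 + 4 = 5 ✓

5 = 1² + 2²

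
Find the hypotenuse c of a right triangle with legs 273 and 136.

c² = a² + b² = 273² + 136² = 74529 + 18496 = 93025
c = 305

305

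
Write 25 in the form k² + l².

We need to find integers k, l > 0 such that k² + l² = 25.
Trying k = 3: l² = 25 - 3² = 25 - 9 = 16
l = 4
Check: 3² + 4² = 9 + 16 = 25 ✓

25 = 3² + 4²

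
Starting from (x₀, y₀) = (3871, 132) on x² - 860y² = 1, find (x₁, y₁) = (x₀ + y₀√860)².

Solutions to x² - Dy² = 1 are generated by powers of (x₀ + y₀√D).
The next solution satisfies x₁ + y₁√860 = (x₀ + y₀√860)², giving:
x₁ = x₀² + 860y₀² = 3871² + 860·132² = 14984641 + 14984640 = 29969281
y₁ = 2x₀y₀ = 2·3871·132 = 1021944

Verify: 29969281² - 860·1021944² = 898157803656961 - 898157803656960 = 1 ✓

x = 29969281, y = 1021944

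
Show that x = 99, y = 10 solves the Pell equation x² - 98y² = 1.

Compute x² = 99² = 9801
Compute 98y² = 98·10² = 98·100 = 9800
x² - 98y² = 9801 - 9800 = 1
Since this equals 1, (99, 10) is a solution.

Yes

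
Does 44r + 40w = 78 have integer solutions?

Step 1: Compute gcd(44, 40).
gcd(44, 40) = 4

Step 2: Check divisibility.
Does 4 divide 78? 78 = 4 x 19 + 2, so no.

By the theorem on linear Diophantine equations, 44r + 40w = 78 has integer solutions if and only if gcd(44, 40) divides 78. Since 4 does not divide 78, no solutions exist.

No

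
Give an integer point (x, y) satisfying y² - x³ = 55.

Try small integer x values and check whether x³ + 55 is a perfect square.
x = 9: x³ + 55 = 9³ + 55 = 729 + 55 = 784
Is 784 a perfect square? 28² = 784 ✓
So (x, y) = (9, -28) is a solution.

x = 9, y = -28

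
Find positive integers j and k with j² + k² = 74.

We need to find integers j, k > 0 such that j² + k² = 74.
Trying j = 5: k² = 74 - 5² = 74 - 25 = 49
k = 7
Check: 5² + 7² = 25 + 49 = 74 ✓

74 = 5² + 7²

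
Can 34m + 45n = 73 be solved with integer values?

Step 1: Compute gcd(34, 45).
gcd(34, 45) = 1

Step 2: Check divisibility.
Does 1 divide 73? 73 = 1 x 73, so yes.

By the theorem on linear Diophantine equations, 34m + 45n = 73 has integer solutions if and only if gcd(34, 45) divides 73. Since 1 | 73, solutions exist.

Yes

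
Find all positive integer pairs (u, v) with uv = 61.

The positive divisors of 61 are: 1, 61.
Each divisor d gives the pair (d, 61/d):
(1, 61), (61, 1)

(1, 61), (61, 1)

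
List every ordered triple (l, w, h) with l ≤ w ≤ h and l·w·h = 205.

Iterate l from 1 to ⌊205^(1/3)⌋. For each l dividing 205, iterate w ≥ l with w dividing 205/l, and set h = 205/(l·w).
Triples found (2): (1×1×205), (1×5×41)

(1×1×205), (1×5×41)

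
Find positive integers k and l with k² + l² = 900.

We need to find integers k, l > 0 such that k² + l² = 900.
Trying k = 18: l² = 900 - 18² = 900 - 324 = 576
l = 24
Check: 18² + 24² = 324 + 576 = 900 ✓

900 = 18² + 24²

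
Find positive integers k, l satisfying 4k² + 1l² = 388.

Try small values of k and check whether (388 - 4k²)/1 is a perfect square.
k = 9: 4·9² = 324, so 1l² = 388 - 324 = 64, giving l² = 64, l = 8.
Check: 4·9² + 1·8² = 324 + 64 = 388 ✓

k = 9, l = 8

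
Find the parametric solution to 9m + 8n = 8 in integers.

Step 1: Compute gcd(9, 8) = 1.
Since 1 divides 8, solutions exist.

Step 2: Find a particular solution using extended Euclidean algorithm.
We get m₀ = 8, n₀ = -8.
Check: 9*8 + 8*-8 = 8 = 8 ✓

Step 3: Write the general solution.
m = 8 + (8/1)t = 8 + 8t
n = -8 - (9/1)t = -8 - 9t
for any integer t.

m = 8 + 8t, n = -8 - 9t for integer t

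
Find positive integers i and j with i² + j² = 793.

We need to find integers i, j > 0 such that i² + j² = 793.
Trying i = 3: j² = 793 - 3² = 793 - 9 = 784
j = 28
Check: 3² + 28² = 9 + 784 = 793 ✓

793 = 3² + 28²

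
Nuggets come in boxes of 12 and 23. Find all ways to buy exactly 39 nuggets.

We need non-negative integers (x, y) with 12x + 23y = 39.
For each x in 0..3, check if 39 - 12x is a non-negative multiple of 23.
No x yields an integer y ≥ 0.

No solution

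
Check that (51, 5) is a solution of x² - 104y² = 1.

Compute x² = 51² = 2601
Compute 104y² = 104·5² = 104·25 = 2600
x² - 104y² = 2601 - 2600 = 1
Since this equals 1, (51, 5) is a solution.

Yes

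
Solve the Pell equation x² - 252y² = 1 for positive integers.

We seek the smallest positive integers (x, y) with x² - 252y² = 1, i.e., x² = 252y² + 1.
Try successive y values:
y = 1: x² = 252·1² + 1 = 253, not a perfect square
y = 2: x² = 252·2² + 1 = 1009, not a perfect square
y = 3: x² = 252·3² + 1 = 2269, not a perfect square
... continuing the search (or via continued fractions) ...
y = 8: x² = 252·8² + 1 = 16129, x = 127 ✓

Verify: 127² - 252·8² = 16129 - 16128 = 1 ✓

x = 127, y = 8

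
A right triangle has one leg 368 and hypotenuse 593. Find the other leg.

a² = c² - b² = 351649 - 135424 = 216225
a = 465

465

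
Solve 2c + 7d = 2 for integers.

Step 1: Check solvability.
gcd(2, 7) = 1
Since 1 divides 2, solutions exist.

Step 2: Apply extended Euclidean algorithm to find gcd.
We find integers such that 2*x0 + 7*y0 = 1

Step 3: Scale the particular solution.
Multiply by 2/1 = 2:
c = -6, d = 2

Step 4: Verify.
2*(-6) + 7*(2) = 2 = 2 ✓

c = -6, d = 2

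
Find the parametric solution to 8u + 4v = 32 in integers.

Step 1: Compute gcd(8, 4) = 4.
Since 4 divides 32, solutions exist.

Step 2: Find a particular solution using extended Euclidean algorithm.
We get u₀ = 0, v₀ = 8.
Check: 8*0 + 4*8 = 32 = 32 ✓

Step 3: Write the general solution.
u = 0 + (4/4)t = 0 + 1t
v = 8 - (8/4)t = 8 - 2t
for any integer t.

u = 0 + 1t, v = 8 - 2t for integer t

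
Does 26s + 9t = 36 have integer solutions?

Step 1: Compute gcd(26, 9).
gcd(26, 9) = 1

Step 2: Check divisibility.
Does 1 divide 36? 36 = 1 x 36, so yes.

By the theorem on linear Diophantine equations, 26s + 9t = 36 has integer solutions if and only if gcd(26, 9) divides 36. Since 1 | 36, solutions exist.

Yes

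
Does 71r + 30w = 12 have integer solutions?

Step 1: Compute gcd(71, 30).
gcd(71, 30) = 1

Step 2: Check divisibility.
Does 1 divide 12? 12 = 1 x 12, so yes.

By the theorem on linear Diophantine equations, 71r + 30w = 12 has integer solutions if and only if gcd(71, 30) divides 12. Since 1 | 12, solutions exist.

Yes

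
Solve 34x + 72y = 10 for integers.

Step 1: Check solvability.
gcd(34, 72) = 2
Since 2 divides 10, solutions exist.

Step 2: Apply extended Euclidean algorithm to find gcd.
We find integers such that 34*x0 + 72*y0 = 2

Step 3: Scale the particular solution.
Multiply by 10/2 = 5:
x = 85, y = -40

Step 4: Verify.
34*(85) + 72*(-40) = 10 = 10 ✓

x = 85, y = -40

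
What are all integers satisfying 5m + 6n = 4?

Step 1: Compute gcd(5, 6) = 1.
Since 1 divides 4, solutions exist.

Step 2: Find a particular solution using extended Euclidean algorithm.
We get m₀ = -4, n₀ = 4.
Check: 5*-4 + 6*4 = 4 = 4 ✓

Step 3: Write the general solution.
m = -4 + (6/1)t = -4 + 6t
n = 4 - (5/1)t = 4 - 5t
for any integer t.

m = -4 + 6t, n = 4 - 5t for integer t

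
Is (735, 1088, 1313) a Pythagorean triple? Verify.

Compute a² + b² = 735² + 1088² = 540225 + 1183744 = 1723969
Compute c² = 1313² = 1723969
Since 1723969 = 1723969, confirmed.

Yes, it is a Pythagorean triple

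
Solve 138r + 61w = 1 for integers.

Step 1: Check solvability.
gcd(138, 61) = 1
Since 1 divides 1, solutions exist.

Step 2: Apply extended Euclidean algorithm to find gcd.
We find integers such that 138*x0 + 61*y0 = 1

Step 3: Scale the particular solution.
Multiply by 1/1 = 1:
r = -19, w = 43

Step 4: Verify.
138*(-19) + 61*(43) = 1 = 1 ✓

r = -19, w = 43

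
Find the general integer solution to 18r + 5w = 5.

Step 1: Compute gcd(18, 5) = 1.
Since 1 divides 5, solutions exist.

Step 2: Find a particular solution using extended Euclidean algorithm.
We get r₀ = 10, w₀ = -35.
Check: 18*10 + 5*-35 = 5 = 5 ✓

Step 3: Write the general solution.
r = 10 + (5/1)t = 10 + 5t
w = -35 - (18/1)t = -35 - 18t
for any integer t.

r = 10 + 5t, w = -35 - 18t for integer t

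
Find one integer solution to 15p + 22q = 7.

Step 1: Check solvability.
gcd(15, 22) = 1
Since 1 divides 7, solutions exist.

Step 2: Apply extended Euclidean algorithm to find gcd.
We find integers such that 15*x0 + 22*y0 = 1

Step 3: Scale the particular solution.
Multiply by 7/1 = 7:
p = 21, q = -14

Step 4: Verify.
15*(21) + 22*(-14) = 7 = 7 ✓

p = 21, q = -14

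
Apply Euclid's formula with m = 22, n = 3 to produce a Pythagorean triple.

a = m² - n² = 22² - 3² = 484 - 9 = 475
b = 2mn = 2·22·3 = 132
c = m² + n² = 484 + 9 = 493
Verify: 475² + 132² = 225625 + 17424 = 243049 = 493² ✓

(475, 132, 493)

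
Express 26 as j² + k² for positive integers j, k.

We need to find integers j, k > 0 such that j² + k² = 26.
Trying j = 1: k² = 26 - 1² = 26 - 1 = 25
k = 5
Check: 1² + 5² = 1 + 25 = 26 ✓

26 = 1² + 5²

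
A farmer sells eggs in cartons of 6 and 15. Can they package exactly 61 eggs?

We need non-negative a, b with 6a + 15b = 61.
gcd(6, 15) = 3, and 3 does not divide 61.
No integer solutions exist.

No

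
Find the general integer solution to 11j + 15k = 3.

Step 1: Compute gcd(11, 15) = 1.
Since 1 divides 3, solutions exist.

Step 2: Find a particular solution using extended Euclidean algorithm.
We get j₀ = -12, k₀ = 9.
Check: 11*-12 + 15*9 = 3 = 3 ✓

Step 3: Write the general solution.
j = -12 + (15/1)t = -12 + 15t
k = 9 - (11/1)t = 9 - 11t
for any integer t.

j = -12 + 15t, k = 9 - 11t for integer t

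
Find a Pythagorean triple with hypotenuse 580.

We need a² + b² = 580² = 336400.
Trying: 572² + 96² = 327184 + 9216 = 336400 ✓

(572, 96, 580)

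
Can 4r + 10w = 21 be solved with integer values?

Step 1: Compute gcd(4, 10).
gcd(4, 10) = 2

Step 2: Check divisibility.
Does 2 divide 21? 21 = 2 x 10 + 1, so no.

By the theorem on linear Diophantine equations, 4r + 10w = 21 has integer solutions if and only if gcd(4, 10) divides 21. Since 2 does not divide 21, no solutions exist.

No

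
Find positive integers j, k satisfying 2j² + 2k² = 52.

Try small values of j and check whether (52 - 2j²)/2 is a perfect square.
j = 1: 2·1² = 2, so 2k² = 52 - 2 = 50, giving k² = 25, k = 5.
Check: 2·1² + 2·5² = 2 + 50 = 52 ✓

j = 1, k = 5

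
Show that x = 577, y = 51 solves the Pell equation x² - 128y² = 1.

Compute x² = 577² = 332929
Compute 128y² = 128·51² = 128·2601 = 332928
x² - 128y² = 332929 - 332928 = 1
Since this equals 1, (577, 51) is a solution.

Yes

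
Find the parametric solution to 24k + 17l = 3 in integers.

Step 1: Compute gcd(24, 17) = 1.
Since 1 divides 3, solutions exist.

Step 2: Find a particular solution using extended Euclidean algorithm.
We get k₀ = 15, l₀ = -21.
Check: 24*15 + 17*-21 = 3 = 3 ✓

Step 3: Write the general solution.
k = 15 + (17/1)t = 15 + 17t
l = -21 - (24/1)t = -21 - 24t
for any integer t.

k = 15 + 17t, l = -21 - 24t for integer t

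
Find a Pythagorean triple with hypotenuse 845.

We need a² + b² = 845² = 714025.
Trying: 595² + 600² = 354025 + 360000 = 714025 ✓

(595, 600, 845)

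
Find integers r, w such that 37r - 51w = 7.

Step 1: Check solvability.
gcd(37, 51) = 1
Since 1 divides 7, solutions exist.

Step 2: Apply extended Euclidean algorithm to find gcd.
We find integers such that 37*x0 + 51*y0 = 1

Step 3: Scale the particular solution.
Multiply by 7/1 = 7:
r = -77, w = -56

Step 4: Verify.
37*(-77) - 51*(-56) = 7 = 7 ✓

r = -77, w = -56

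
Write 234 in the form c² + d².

We need to find integers c, d > 0 such that c² + d² = 234.
Trying c = 3: d² = 234 - 3² = 234 - 9 = 225
d = 15
Check: 3² + 15² = 9 + 225 = 234 ✓

234 = 3² + 15²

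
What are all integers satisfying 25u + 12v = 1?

Step 1: Compute gcd(25, 12) = 1.
Since 1 divides 1, solutions exist.

Step 2: Find a particular solution using extended Euclidean algorithm.
We get u₀ = 1, v₀ = -2.
Check: 25*1 + 12*-2 = 1 = 1 ✓

Step 3: Write the general solution.
u = 1 + (12/1)t = 1 + 12t
v = -2 - (25/1)t = -2 - 25t
for any integer t.

u = 1 + 12t, v = -2 - 25t for integer t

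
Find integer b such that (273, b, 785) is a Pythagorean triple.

b² = c² - a² = 785² - 273² = 616225 - 74529 = 541696
b = sqrt(541696) = 736

736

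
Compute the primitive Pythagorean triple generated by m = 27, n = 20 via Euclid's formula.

a = m² - n² = 729 - 400 = 329
b = 2mn = 2·27·20 = 1080
c = m² + n² = 729 + 400 = 1129
Verify: 329² + 1080² = 108241 + 1166400 = 1274641 = 1129² ✓

(329, 1080, 1129)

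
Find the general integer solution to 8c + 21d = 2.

Step 1: Compute gcd(8, 21) = 1.
Since 1 divides 2, solutions exist.

Step 2: Find a particular solution using extended Euclidean algorithm.
We get c₀ = 16, d₀ = -6.
Check: 8*16 + 21*-6 = 2 = 2 ✓

Step 3: Write the general solution.
c = 16 + (21/1)t = 16 + 21t
d = -6 - (8/1)t = -6 - 8t
for any integer t.

c = 16 + 21t, d = -6 - 8t for integer t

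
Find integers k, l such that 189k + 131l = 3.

Step 1: Check solvability.
gcd(189, 131) = 1
Since 1 divides 3, solutions exist.

Step 2: Apply extended Euclidean algorithm to find gcd.
We find integers such that 189*x0 + 131*y0 = 1

Step 3: Scale the particular solution.
Multiply by 3/1 = 3:
k = 183, l = -264

Step 4: Verify.
189*(183) + 131*(-264) = 3 = 3 ✓

k = 183, l = -264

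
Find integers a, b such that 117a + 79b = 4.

Step 1: Check solvability.
gcd(117, 79) = 1
Since 1 divides 4, solutions exist.

Step 2: Apply extended Euclidean algorithm to find gcd.
We find integers such that 117*x0 + 79*y0 = 1

Step 3: Scale the particular solution.
Multiply by 4/1 = 4:
a = -108, b = 160

Step 4: Verify.
117*(-108) + 79*(160) = 4 = 4 ✓

a = -108, b = 160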